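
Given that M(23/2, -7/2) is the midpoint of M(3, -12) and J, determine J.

Using the midpoint formula: M = ((x1 + x2)/2, (y1 + y2)/2)
We know M = (23/2, -7/2) and M = (3, -12)
For x: 23/2 = (3 + x2)/2, so x2 = 2*23/2 - 3 = 20
For y: -7/2 = (-12 + y2)/2, so y2 = 2*-7/2 - -12 = 5
J = (20, 5)

(20, 5)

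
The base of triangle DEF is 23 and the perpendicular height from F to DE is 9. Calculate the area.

Area = (1/2) * base * height
Area = (1/2) * 23 * 9
Area = 207/2

207/2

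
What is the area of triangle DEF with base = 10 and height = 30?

Area = (1/2)(10)(30) = 150

150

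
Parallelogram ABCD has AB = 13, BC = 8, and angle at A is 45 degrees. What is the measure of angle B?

Consecutive angles are supplementary: angle B = 180 - 45 = 135 degrees.

135 degrees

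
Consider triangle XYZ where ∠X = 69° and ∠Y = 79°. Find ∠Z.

The interior angles sum to 180°: angle Z = 180 - 69 - 79 = 32°.
The triangle is acute (angles 69°, 79°, 32°).

32 degrees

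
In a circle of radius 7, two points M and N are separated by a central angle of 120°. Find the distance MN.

Chord length = 2r sin(θ/2)
= 2 × 7 × sin(120°/2)
= 2 × 7 × sin(60°)
= 7*sqrt(3)

7*sqrt(3)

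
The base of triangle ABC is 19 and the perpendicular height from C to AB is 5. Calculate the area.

Area = (1/2) * base * height
Area = (1/2) * 19 * 5
Area = 95/2

95/2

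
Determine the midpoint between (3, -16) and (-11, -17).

The midpoint is the point halfway along the segment.
Move half the horizontal distance: 3 + (-11 - 3)/2 = 3 + -14/2 = -4
Move half the vertical distance: -16 + (-17 - -16)/2 = -16 + -1/2 = -33/2
Midpoint = (-4, -33/2)

(-4, -33/2)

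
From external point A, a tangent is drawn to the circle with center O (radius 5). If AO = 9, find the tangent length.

The tangent, radius, and line from the external point to the center form a right triangle.
The right angle is where the tangent meets the radius.
By the Pythagorean theorem: tangent² + 5² = 9²
tangent² = 81 - 25 = 56
tangent = 2*sqrt(14)

2*sqrt(14)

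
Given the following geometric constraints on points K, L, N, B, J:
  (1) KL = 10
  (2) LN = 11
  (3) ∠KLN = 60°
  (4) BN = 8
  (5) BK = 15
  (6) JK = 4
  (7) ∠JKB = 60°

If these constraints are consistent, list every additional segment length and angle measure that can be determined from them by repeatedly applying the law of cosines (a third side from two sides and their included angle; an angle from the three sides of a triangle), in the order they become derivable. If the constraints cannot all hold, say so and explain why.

The constraints are consistent. Derivable facts, in order:
After 1 step:
- BJ = √181
- KN = √111
After 2 steps:
- ∠BJK = 105.08°
- ∠BKN = 30.62°
- ∠BNK = 107.25°
- ∠JBK = 14.92°
- ∠KBN = 42.13°
- ∠KNL = 55.28°
- ∠LKN = 64.72°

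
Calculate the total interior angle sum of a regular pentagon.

The sum of interior angles of an n-sided polygon is (n - 2) * 180.
For n = 5: (5 - 2) * 180 = 3 * 180 = 540 degrees.

540 degrees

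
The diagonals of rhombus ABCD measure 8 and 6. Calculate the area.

Area of a rhombus = (d1 * d2) / 2
Area = (8 * 6) / 2
Area = 48 / 2
Area = 24

24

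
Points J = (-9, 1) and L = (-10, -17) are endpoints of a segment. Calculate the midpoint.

The midpoint is the average of the coordinates:
x: (-9 + -10)/2 = -19/2
y: (1 + -17)/2 = -8
Midpoint = (-19/2, -8)

(-19/2, -8)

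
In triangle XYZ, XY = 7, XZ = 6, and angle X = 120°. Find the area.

Area = (1/2) * XY * XZ * sin(X)
Area = (1/2) * 7 * 6 * sin(120°)
Area = (1/2) * 7 * 6 * sqrt(3)/2
Area = 21*sqrt(3)/2

21*sqrt(3)/2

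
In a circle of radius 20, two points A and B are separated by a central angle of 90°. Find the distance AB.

Chord length = 2r sin(θ/2)
= 2 × 20 × sin(90°/2)
= 2 × 20 × sin(45°)
= 20*sqrt(2)

20*sqrt(2)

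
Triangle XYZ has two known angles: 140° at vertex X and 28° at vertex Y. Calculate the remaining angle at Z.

By the triangle angle sum property, the three interior angles of any triangle add up to 180°.
We know angle X = 140° and angle Y = 28°, so their sum is 168°.
Therefore angle Z = 180° - 168° = 12°.

12 degrees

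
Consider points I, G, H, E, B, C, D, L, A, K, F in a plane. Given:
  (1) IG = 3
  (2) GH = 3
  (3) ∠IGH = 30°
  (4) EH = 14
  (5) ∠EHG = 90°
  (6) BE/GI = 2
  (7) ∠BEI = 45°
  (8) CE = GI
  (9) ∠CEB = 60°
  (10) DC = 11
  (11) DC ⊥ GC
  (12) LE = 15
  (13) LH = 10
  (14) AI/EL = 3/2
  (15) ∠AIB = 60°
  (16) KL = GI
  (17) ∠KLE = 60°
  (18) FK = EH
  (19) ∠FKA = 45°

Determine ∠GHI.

Step 1: By the law of cosines on triangle HGI: HI² = 3² + 3² − 2·3·3·cos(30°) = 2.41, so HI ≈ 1.55.
Step 2: By the inverse law of cosines on triangle GHI: cos(∠GHI) = (3² + 1.55² − 3²) / (2·3·1.55) = 2.41/9.32 = 0.2588, so ∠GHI = 75°.

Therefore, the measure of angle ∠GHI = 75°.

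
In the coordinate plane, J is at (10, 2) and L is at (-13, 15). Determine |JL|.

The horizontal distance is |-13 - 10| = 23 and the vertical distance is |15 - 2| = 13.
By the Pythagorean theorem, d = sqrt(23^2 + 13^2) = sqrt(698).

sqrt(698)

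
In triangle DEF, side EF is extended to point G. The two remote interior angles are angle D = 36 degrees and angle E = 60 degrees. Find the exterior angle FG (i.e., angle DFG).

Exterior angle = 36 + 60 = 96 degrees (exterior angle theorem).

96 degrees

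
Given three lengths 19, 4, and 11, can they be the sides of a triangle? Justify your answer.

Check the triangle inequality: 4 + 11 = 15 ≤ 19.
Since the sum of two sides does not exceed the third, no triangle can be formed.

No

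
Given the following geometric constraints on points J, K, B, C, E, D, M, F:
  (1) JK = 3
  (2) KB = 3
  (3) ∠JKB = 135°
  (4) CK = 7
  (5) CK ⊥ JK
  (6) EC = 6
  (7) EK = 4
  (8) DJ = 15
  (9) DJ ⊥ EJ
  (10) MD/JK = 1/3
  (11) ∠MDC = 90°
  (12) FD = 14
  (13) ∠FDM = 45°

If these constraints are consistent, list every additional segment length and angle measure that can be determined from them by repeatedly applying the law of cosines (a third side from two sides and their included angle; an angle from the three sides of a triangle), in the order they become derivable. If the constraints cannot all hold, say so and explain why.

The constraints are consistent. Derivable facts, in order:
After 1 step:
- JB ≈ 5.54
- JC = √58
- MF ≈ 13.31
- ∠CEK = 86.42°
- ∠CKE = 58.81°
- ∠ECK = 34.77°
After 2 steps:
- ∠BJK = 22.5°
- ∠CJK = 66.8°
- ∠DFM = 3.04°
- ∠DMF = 131.96°
- ∠JBK = 22.5°
- ∠JCK = 23.2°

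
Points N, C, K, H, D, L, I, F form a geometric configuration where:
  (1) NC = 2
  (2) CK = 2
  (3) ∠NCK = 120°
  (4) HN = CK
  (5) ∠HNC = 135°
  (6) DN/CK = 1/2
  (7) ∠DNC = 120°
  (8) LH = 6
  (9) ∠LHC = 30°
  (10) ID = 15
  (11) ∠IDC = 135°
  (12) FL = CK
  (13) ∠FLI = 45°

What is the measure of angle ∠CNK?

Step 1: By the law of cosines on triangle NCK: NK² = 2² + 2² − 2·2·2·cos(120°) = 12, so NK = 2·√3.
Step 2: By the inverse law of cosines on triangle CNK: cos(∠CNK) = (2² + (2·√3)² − 2²) / (2·2·2·√3) = 12/13.86 = 0.866, so ∠CNK = 30°.

Therefore, the measure of angle ∠CNK = 30°.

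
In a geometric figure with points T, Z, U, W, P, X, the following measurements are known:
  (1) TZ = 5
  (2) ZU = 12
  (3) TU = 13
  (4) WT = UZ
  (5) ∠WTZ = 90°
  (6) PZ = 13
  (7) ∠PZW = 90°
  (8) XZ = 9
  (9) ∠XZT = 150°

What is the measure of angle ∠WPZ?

From the given relations: WT = UZ = 12.
Step 1: By the law of cosines on triangle ZTW: ZW² = 5² + 12² − 2·5·12·cos(90°) = 169, so ZW = 13.
Step 2: By the law of cosines on triangle PZW: PW² = 13² + 13² − 2·13·13·cos(90°) = 338, so PW = 13·√2.
Step 3: By the inverse law of cosines on triangle WPZ: cos(∠WPZ) = ((13·√2)² + 13² − 13²) / (2·13·√2·13) = 338/478 = 0.7071, so ∠WPZ = 45°.

Therefore, the measure of angle ∠WPZ = 45°.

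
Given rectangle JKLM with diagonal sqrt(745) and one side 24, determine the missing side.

b = sqrt(d^2 - a^2) = sqrt(745 - 576) = sqrt(169) = 13

13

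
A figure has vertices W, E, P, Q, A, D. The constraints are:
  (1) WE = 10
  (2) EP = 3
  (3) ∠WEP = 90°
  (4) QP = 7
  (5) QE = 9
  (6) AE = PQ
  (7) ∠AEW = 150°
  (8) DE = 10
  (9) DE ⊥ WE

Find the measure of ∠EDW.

Step 1: By the law of cosines on triangle DEW: DW² = 10² + 10² − 2·10·10·cos(90°) = 200, so DW = 10·√2.
Step 2: By the inverse law of cosines on triangle EDW: cos(∠EDW) = (10² + (10·√2)² − 10²) / (2·10·10·√2) = 200/282.84 = 0.7071, so ∠EDW = 45°.

Therefore, the measure of angle ∠EDW = 45°.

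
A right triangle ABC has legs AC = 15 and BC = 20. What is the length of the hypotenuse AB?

AB = sqrt(15^2 + 20^2) = sqrt(625) = 25

25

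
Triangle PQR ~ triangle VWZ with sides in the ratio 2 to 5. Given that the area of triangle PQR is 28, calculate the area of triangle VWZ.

Area ratio = (2/5)^2 = 4/25. Area of VWZ = 28 * 25/4 = 175.

175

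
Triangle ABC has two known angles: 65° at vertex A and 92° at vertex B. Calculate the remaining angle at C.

The interior angles sum to 180°: angle C = 180 - 65 - 92 = 23°.
The triangle is obtuse (angles 65°, 92°, 23°).

23 degrees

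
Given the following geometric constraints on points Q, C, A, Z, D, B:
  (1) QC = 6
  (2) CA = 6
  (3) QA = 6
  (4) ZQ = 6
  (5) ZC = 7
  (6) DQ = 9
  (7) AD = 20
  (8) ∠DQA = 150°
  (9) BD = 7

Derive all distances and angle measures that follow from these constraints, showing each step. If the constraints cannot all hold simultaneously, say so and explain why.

These constraints are not satisfiable: by the triangle inequality in triangle QAD, (3) QA = 6 and (6) DQ = 9 force AD ≤ 6 + 9 = 15, but (7) says AD = 20. No planar figure meets all of them, so nothing further can be derived.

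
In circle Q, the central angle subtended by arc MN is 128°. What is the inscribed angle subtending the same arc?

Inscribed angle = 128° / 2 = 64° (inscribed angle theorem).

64°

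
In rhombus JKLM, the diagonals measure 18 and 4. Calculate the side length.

Half-diagonals are 9 and 2. side = sqrt(9^2 + 2^2) = sqrt(85)

sqrt(85)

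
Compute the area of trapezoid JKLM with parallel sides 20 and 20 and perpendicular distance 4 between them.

A trapezoid's area equals the midsegment times the height.
The midsegment is (20 + 20) / 2 = 20.
Area = 20 * 4 = 80.

80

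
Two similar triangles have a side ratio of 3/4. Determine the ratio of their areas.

Area ratio = (side ratio)^2 = (3/4)^2 = 9:16.

9:16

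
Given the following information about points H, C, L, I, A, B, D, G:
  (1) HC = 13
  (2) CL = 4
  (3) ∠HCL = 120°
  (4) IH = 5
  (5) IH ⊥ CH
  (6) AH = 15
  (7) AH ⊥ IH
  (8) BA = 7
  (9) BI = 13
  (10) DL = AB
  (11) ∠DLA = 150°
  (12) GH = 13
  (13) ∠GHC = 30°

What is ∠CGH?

Step 1: By the law of cosines on triangle GHC: GC² = 13² + 13² − 2·13·13·cos(30°) = 45.28, so GC ≈ 6.73.
Step 2: By the inverse law of cosines on triangle CGH: cos(∠CGH) = (6.73² + 13² − 13²) / (2·6.73·13) = 45.28/174.96 = 0.2588, so ∠CGH = 75°.

Therefore, the measure of angle ∠CGH = 75°.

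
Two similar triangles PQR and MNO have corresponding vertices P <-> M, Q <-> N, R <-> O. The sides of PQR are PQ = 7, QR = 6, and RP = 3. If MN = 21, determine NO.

Similar triangles have proportional sides. Setting up the proportion:
MN / PQ = NO / QR
21 / 7 = NO / 6
NO = 6 * 21 / 7 = 18.

18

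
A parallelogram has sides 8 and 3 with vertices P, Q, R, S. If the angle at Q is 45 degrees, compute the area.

Area = a * b * sin(theta)
Area = 8 * 3 * sin(45 degrees)
Area = 24 * sqrt(2)/2
Area = 12*sqrt(2)

12*sqrt(2)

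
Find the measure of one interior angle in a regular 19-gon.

Each interior angle of a regular n-gon is (n - 2) * 180 / n.
For n = 19: (19 - 2) * 180 / 19 = 3060/19 = 3060/19 degrees.

3060/19 degrees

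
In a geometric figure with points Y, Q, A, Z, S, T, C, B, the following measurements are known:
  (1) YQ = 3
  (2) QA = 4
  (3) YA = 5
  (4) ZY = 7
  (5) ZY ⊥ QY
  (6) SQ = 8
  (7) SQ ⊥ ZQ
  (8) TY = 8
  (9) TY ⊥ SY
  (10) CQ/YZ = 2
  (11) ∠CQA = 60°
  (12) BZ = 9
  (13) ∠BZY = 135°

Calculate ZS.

Step 1: By the law of cosines on triangle ZYQ: ZQ² = 7² + 3² − 2·7·3·cos(90°) = 58, so ZQ = √58.
Step 2: By the law of cosines on triangle ZQS: ZS² = √58² + 8² − 2·√58·8·cos(90°) = 122, so ZS = √122.

Therefore, the length of ZS = √122.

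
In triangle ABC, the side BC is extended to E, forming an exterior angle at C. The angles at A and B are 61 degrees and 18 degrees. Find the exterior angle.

By the exterior angle theorem, an exterior angle of a triangle equals the sum of the two remote interior angles.
Exterior angle = angle A + angle B
Exterior angle = 61 + 18 = 79 degrees

79 degrees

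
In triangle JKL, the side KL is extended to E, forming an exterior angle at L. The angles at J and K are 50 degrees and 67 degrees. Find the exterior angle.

The interior angle at L is 180 - 50 - 67 = 63 degrees.
The exterior angle and interior angle at L are supplementary:
Exterior angle = 180 - 63 = 117 degrees.

117 degrees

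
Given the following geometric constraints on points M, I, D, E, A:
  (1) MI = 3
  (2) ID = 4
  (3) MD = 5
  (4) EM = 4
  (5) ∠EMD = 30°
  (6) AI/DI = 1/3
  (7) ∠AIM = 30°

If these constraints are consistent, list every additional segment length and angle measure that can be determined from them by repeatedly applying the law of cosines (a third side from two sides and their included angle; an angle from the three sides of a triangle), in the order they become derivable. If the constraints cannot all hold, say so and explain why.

The constraints are consistent. Derivable facts, in order:
After 1 step:
- DE ≈ 2.52
- MA ≈ 1.96
- ∠DIM = 90°
- ∠DMI = 53.13°
- ∠IDM = 36.87°
After 2 steps:
- ∠AMI = 19.86°
- ∠DEM = 97.52°
- ∠EDM = 52.48°
- ∠IAM = 130.14°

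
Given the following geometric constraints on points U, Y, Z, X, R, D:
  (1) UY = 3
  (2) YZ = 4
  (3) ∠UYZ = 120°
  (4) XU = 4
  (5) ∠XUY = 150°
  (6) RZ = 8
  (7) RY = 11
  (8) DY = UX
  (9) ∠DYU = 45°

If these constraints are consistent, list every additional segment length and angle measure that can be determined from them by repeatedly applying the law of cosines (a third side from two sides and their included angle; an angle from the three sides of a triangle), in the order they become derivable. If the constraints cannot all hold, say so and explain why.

The constraints are consistent. Derivable facts, in order:
After 1 step:
- UD ≈ 2.83
- UZ = √37
- YX ≈ 6.77
- ∠RYZ = 33.95°
- ∠RZY = 129.84°
- ∠YRZ = 16.21°
After 2 steps:
- ∠DUY = 86.53°
- ∠UDY = 48.47°
- ∠UXY = 12.81°
- ∠UYX = 17.19°
- ∠UZY = 25.28°
- ∠YUZ = 34.72°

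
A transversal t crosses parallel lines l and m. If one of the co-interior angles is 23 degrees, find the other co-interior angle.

Co-interior (same-side interior) angles are between the parallel lines on the same side of the transversal.
Unlike corresponding or alternate interior angles, they are supplementary rather than equal.
So the angle = 180 - 23 = 157 degrees.

157 degrees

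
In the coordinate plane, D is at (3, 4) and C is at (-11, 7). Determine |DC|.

d = sqrt((-11 - 3)^2 + (7 - 4)^2)
d = sqrt(-14^2 + 3^2)
d = sqrt(196 + 9)
d = sqrt(205)

sqrt(205)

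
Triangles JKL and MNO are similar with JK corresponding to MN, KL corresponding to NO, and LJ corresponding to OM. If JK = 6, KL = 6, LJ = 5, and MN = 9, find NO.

k = 9/6 = 3/2. NO = 3/2 * 6 = 9.

9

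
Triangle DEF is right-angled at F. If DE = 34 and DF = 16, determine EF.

Rearranging the Pythagorean theorem to solve for the unknown leg:
leg^2 = hypotenuse^2 - known_leg^2 = 1156 - 256 = 900
leg = sqrt(900) = 30.

30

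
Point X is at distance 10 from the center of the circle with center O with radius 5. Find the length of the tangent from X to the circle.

The tangent, radius, and line from the external point to the center form a right triangle.
The right angle is where the tangent meets the radius.
By the Pythagorean theorem: tangent² + 5² = 10²
tangent² = 100 - 25 = 75
tangent = 5*sqrt(3)

5*sqrt(3)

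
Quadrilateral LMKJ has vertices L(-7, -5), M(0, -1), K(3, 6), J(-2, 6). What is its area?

Using the Shoelace formula for a quadrilateral (vertices in order):
Area = (1/2)|sum of (x_i * y_(i+1) - x_(i+1) * y_i)|
Terms: (-7*-1 - 0*-5) = 7, (0*6 - 3*-1) = 3, (3*6 - -2*6) = 30, (-2*-5 - -7*6) = 52
Sum = 92
Area = (1/2)(92) = 46

46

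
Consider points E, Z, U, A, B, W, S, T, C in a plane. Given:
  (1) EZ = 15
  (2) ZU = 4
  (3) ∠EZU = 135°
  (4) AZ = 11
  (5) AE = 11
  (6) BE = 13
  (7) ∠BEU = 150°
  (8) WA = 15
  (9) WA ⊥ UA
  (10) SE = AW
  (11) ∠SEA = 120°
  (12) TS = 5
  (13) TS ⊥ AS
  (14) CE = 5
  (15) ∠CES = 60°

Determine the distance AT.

From the given relations: SE = AW = 15.
Step 1: By the law of cosines on triangle SEA: SA² = 15² + 11² − 2·15·11·cos(120°) = 511, so SA ≈ 22.61.
Step 2: By the law of cosines on triangle AST: AT² = 22.61² + 5² − 2·22.61·5·cos(90°) = 536, so AT = 2·√134.

Therefore, the length of AT = 2·√134.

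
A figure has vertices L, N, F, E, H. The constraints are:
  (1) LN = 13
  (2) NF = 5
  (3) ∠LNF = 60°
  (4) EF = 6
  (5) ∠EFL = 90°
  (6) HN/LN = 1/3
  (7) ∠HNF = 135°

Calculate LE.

Step 1: By the law of cosines on triangle LNF: LF² = 13² + 5² − 2·13·5·cos(60°) = 129, so LF = √129.
Step 2: By the law of cosines on triangle LFE: LE² = √129² + 6² − 2·√129·6·cos(90°) = 165, so LE = √165.

Therefore, the length of LE = √165.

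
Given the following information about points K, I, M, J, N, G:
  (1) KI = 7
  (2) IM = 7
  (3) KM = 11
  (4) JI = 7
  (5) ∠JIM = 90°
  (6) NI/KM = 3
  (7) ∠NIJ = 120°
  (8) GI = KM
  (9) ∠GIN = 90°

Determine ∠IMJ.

Step 1: By the law of cosines on triangle MIJ: MJ² = 7² + 7² − 2·7·7·cos(90°) = 98, so MJ = 7·√2.
Step 2: By the inverse law of cosines on triangle IMJ: cos(∠IMJ) = (7² + (7·√2)² − 7²) / (2·7·7·√2) = 98/138.59 = 0.7071, so ∠IMJ = 45°.

Therefore, the measure of angle ∠IMJ = 45°.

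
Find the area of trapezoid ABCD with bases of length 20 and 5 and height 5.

Area = (20 + 5) * 5 / 2 = 125 / 2 = 125/2

125/2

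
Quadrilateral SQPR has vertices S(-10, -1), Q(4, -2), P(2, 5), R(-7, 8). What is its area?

The Shoelace formula works by pairing each vertex with the next (cycling back to the first).
For each pair, compute x_i*y_(i+1) - x_(i+1)*y_i:
  (-10*-2 - 4*-1) = 24
  (4*5 - 2*-2) = 24
  (2*8 - -7*5) = 51
  (-7*-1 - -10*8) = 87
Taking half the absolute value of the total: Area = (1/2)(186) = 93.

93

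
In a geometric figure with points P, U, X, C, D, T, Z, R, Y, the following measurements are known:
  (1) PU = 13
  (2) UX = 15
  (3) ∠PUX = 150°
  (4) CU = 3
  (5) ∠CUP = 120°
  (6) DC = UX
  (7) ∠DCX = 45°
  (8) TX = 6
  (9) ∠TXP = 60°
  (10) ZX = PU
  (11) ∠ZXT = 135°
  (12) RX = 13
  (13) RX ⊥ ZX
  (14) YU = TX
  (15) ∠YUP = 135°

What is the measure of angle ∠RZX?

From the given relations: ZX = PU = 13.
Step 1: By the law of cosines on triangle ZXR: ZR² = 13² + 13² − 2·13·13·cos(90°) = 338, so ZR = 13·√2.
Step 2: By the inverse law of cosines on triangle RZX: cos(∠RZX) = ((13·√2)² + 13² − 13²) / (2·13·√2·13) = 338/478 = 0.7071, so ∠RZX = 45°.

Therefore, the measure of angle ∠RZX = 45°.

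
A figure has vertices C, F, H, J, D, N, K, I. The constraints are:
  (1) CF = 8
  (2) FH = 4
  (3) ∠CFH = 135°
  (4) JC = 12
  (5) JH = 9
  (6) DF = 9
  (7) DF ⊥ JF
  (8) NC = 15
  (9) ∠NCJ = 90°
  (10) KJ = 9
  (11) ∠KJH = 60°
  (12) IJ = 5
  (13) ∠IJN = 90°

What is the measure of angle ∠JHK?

Step 1: By the law of cosines on triangle HJK: HK² = 9² + 9² − 2·9·9·cos(60°) = 81, so HK = 9.
Step 2: By the inverse law of cosines on triangle JHK: cos(∠JHK) = (9² + 9² − 9²) / (2·9·9) = 81/162 = 0.5, so ∠JHK = 60°.

Therefore, the measure of angle ∠JHK = 60°.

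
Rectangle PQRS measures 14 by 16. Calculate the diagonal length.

A rectangle's diagonal splits it into two right triangles, with the diagonal as the hypotenuse.
By the Pythagorean theorem, d^2 = 14^2 + 16^2 = 452.
Therefore d = sqrt(452) = 2*sqrt(113).

2*sqrt(113)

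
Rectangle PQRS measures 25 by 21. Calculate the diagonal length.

Using the Pythagorean theorem:
d² = 25² + 21² = 625 + 441 = 1066
d = sqrt(1066)

sqrt(1066)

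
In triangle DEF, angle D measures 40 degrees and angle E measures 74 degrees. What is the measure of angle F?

The interior angles sum to 180°: angle F = 180 - 40 - 74 = 66°.
The triangle is acute (angles 40°, 74°, 66°).

66 degrees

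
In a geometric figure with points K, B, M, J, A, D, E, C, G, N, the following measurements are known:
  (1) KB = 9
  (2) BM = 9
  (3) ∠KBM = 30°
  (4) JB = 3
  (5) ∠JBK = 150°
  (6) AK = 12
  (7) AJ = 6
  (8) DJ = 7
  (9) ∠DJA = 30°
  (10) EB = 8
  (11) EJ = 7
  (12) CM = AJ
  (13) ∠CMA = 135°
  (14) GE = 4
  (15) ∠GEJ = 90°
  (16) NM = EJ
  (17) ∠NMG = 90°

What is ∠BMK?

Step 1: By the law of cosines on triangle MBK: MK² = 9² + 9² − 2·9·9·cos(30°) = 21.7, so MK ≈ 4.66.
Step 2: By the inverse law of cosines on triangle BMK: cos(∠BMK) = (9² + 4.66² − 9²) / (2·9·4.66) = 21.7/83.86 = 0.2588, so ∠BMK = 75°.

Therefore, the measure of angle ∠BMK = 75°.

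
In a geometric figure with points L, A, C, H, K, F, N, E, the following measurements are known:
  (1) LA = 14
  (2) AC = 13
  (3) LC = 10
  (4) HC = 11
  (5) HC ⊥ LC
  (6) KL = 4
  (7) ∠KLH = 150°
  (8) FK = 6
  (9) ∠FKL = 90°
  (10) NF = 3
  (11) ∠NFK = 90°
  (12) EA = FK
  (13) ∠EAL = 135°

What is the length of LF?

Step 1: By the law of cosines on triangle LKF: LF² = 4² + 6² − 2·4·6·cos(90°) = 52, so LF = 2·√13.

Therefore, the length of LF = 2·√13.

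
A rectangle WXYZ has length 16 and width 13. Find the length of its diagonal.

Using the Pythagorean theorem:
d² = 16² + 13² = 256 + 169 = 425
d = sqrt(425) = 5*sqrt(17)

5*sqrt(17)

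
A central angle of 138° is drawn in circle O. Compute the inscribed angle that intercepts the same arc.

An inscribed angle intercepts an arc from a point on the circle, while the central angle intercepts the same arc from the center.
The inscribed angle is always half the central angle: 138° / 2 = 69°.

69°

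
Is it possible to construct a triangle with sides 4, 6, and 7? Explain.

Check all three triangle inequalities:
4 + 6 = 10 > 7 ✓
4 + 7 = 11 > 6 ✓
6 + 7 = 13 > 4 ✓
All conditions hold, so these sides form a valid triangle.

Yes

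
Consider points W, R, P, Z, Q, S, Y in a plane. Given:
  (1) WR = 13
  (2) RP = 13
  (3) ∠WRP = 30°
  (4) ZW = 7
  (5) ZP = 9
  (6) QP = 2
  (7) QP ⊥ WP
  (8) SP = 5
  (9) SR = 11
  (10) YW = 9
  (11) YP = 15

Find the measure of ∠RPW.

Step 1: By the law of cosines on triangle PRW: PW² = 13² + 13² − 2·13·13·cos(30°) = 45.28, so PW ≈ 6.73.
Step 2: By the inverse law of cosines on triangle RPW: cos(∠RPW) = (13² + 6.73² − 13²) / (2·13·6.73) = 45.28/174.96 = 0.2588, so ∠RPW = 75°.

Therefore, the measure of angle ∠RPW = 75°.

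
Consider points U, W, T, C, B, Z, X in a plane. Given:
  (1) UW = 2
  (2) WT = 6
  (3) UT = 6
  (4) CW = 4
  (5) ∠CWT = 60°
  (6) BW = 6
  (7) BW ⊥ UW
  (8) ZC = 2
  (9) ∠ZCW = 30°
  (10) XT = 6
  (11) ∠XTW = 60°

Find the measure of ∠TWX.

Step 1: By the law of cosines on triangle WTX: WX² = 6² + 6² − 2·6·6·cos(60°) = 36, so WX = 6.
Step 2: By the inverse law of cosines on triangle TWX: cos(∠TWX) = (6² + 6² − 6²) / (2·6·6) = 36/72 = 0.5, so ∠TWX = 60°.

Therefore, the measure of angle ∠TWX = 60°.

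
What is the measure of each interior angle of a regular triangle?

Each interior angle of a regular n-gon is (n - 2) * 180 / n.
For n = 3: (3 - 2) * 180 / 3 = 180/3 = 60 degrees.

60 degrees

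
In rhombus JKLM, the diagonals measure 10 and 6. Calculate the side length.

The diagonals of a rhombus bisect each other at right angles.
Half-diagonals: 10/2 = 5 and 6/2 = 3
side = sqrt(5^2 + 3^2)
side = sqrt(25 + 9)
side = sqrt(34)

sqrt(34)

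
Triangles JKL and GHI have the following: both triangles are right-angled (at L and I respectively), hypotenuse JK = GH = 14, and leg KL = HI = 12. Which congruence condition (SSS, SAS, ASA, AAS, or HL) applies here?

The given information matches HL: The hypotenuse and one leg of two right triangles are equal (Hypotenuse-Leg).

HL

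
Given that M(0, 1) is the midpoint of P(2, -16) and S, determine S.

Using the midpoint formula: M = ((x1 + x2)/2, (y1 + y2)/2)
We know M = (0, 1) and P = (2, -16)
For x: 0 = (2 + x2)/2, so x2 = 2*0 - 2 = -2
For y: 1 = (-16 + y2)/2, so y2 = 2*1 - -16 = 18
S = (-2, 18)

(-2, 18)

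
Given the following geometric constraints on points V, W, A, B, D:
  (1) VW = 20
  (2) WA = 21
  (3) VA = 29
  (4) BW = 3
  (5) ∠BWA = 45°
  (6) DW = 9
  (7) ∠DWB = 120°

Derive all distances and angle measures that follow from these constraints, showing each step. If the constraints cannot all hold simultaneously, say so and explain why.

The constraints are consistent.

Step 1: From AW = 21, WB = 3, and ∠AWB = 45°, by the law of cosines:
  AB² = AW² + WB² - 2·AW·WB·cos(45°) = 441 + 9 - 89.1 = 360.9
  AB ≈ 19

Step 2: From BW = 3, WD = 9, and ∠BWD = 120°, by the law of cosines:
  BD² = BW² + WD² - 2·BW·WD·cos(120°) = 9 + 81 + 27 = 117
  BD = 3·√13

Step 3: From VA = 29, VW = 20, AW = 21, by the inverse law of cosines:
  cos(∠AVW) = (VA² + VW² - AW²) / (2·VA·VW)
  ∠AVW = 46.4°

Step 4: From WA = 21, WV = 20, AV = 29, by the inverse law of cosines:
  cos(∠AWV) = (WA² + WV² - AV²) / (2·WA·WV)
  ∠AWV = 90°

Step 5: From AV = 29, AW = 21, VW = 20, by the inverse law of cosines:
  cos(∠VAW) = (AV² + AW² - VW²) / (2·AV·AW)
  ∠VAW = 43.6°

Step 6: From AB = 19, AW = 21, BW = 3, by the inverse law of cosines:
  cos(∠BAW) = (AB² + AW² - BW²) / (2·AB·AW)
  ∠BAW = 6.41°

Step 7: From BA = 19, BW = 3, AW = 21, by the inverse law of cosines:
  cos(∠ABW) = (BA² + BW² - AW²) / (2·BA·BW)
  ∠ABW = 128.59°

Step 8: From BD = 3·√13, BW = 3, DW = 9, by the inverse law of cosines:
  cos(∠DBW) = (BD² + BW² - DW²) / (2·BD·BW)
  ∠DBW = 46.1°

Step 9: From DB = 3·√13, DW = 9, BW = 3, by the inverse law of cosines:
  cos(∠BDW) = (DB² + DW² - BW²) / (2·DB·DW)
  ∠BDW = 13.9°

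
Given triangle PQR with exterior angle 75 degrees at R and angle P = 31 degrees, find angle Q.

The exterior angle theorem states that an exterior angle equals the sum of the two non-adjacent interior angles.
So 75 = 31 + angle Q, which gives angle Q = 75 - 31 = 44 degrees.

44 degrees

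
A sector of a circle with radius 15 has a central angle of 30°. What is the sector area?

Sector area = π(15²)(1/12) = 75*pi/4

75*pi/4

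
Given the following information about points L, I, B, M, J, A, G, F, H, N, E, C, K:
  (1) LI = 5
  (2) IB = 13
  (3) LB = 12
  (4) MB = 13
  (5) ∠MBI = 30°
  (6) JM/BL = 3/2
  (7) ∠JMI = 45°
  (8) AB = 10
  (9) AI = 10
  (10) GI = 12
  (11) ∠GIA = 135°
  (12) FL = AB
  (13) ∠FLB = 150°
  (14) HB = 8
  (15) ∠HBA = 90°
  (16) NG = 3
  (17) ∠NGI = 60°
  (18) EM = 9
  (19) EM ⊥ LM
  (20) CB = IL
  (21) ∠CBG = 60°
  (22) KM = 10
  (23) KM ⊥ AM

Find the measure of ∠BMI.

Step 1: By the law of cosines on triangle MBI: MI² = 13² + 13² − 2·13·13·cos(30°) = 45.28, so MI ≈ 6.73.
Step 2: By the inverse law of cosines on triangle BMI: cos(∠BMI) = (13² + 6.73² − 13²) / (2·13·6.73) = 45.28/174.96 = 0.2588, so ∠BMI = 75°.

Therefore, the measure of angle ∠BMI = 75°.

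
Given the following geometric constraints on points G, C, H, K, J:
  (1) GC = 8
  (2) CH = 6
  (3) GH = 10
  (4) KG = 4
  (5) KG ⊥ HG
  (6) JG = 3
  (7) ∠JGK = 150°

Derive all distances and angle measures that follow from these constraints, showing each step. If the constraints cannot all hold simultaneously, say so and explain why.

The constraints are consistent.

Step 1: From HG = 10, GK = 4, and ∠HGK = 90°, by the law of cosines:
  HK² = HG² + GK² - 2·HG·GK·cos(90°) = 100 + 16 - 0 = 116
  HK = 2·√29

Step 2: From KG = 4, GJ = 3, and ∠KGJ = 150°, by the law of cosines:
  KJ² = KG² + GJ² - 2·KG·GJ·cos(150°) = 16 + 9 + 20.78 = 45.78
  KJ ≈ 6.77

Step 3: From GC = 8, GH = 10, CH = 6, by the inverse law of cosines:
  cos(∠CGH) = (GC² + GH² - CH²) / (2·GC·GH)
  ∠CGH = 36.87°

Step 4: From CG = 8, CH = 6, GH = 10, by the inverse law of cosines:
  cos(∠GCH) = (CG² + CH² - GH²) / (2·CG·CH)
  ∠GCH = 90°

Step 5: From HC = 6, HG = 10, CG = 8, by the inverse law of cosines:
  cos(∠CHG) = (HC² + HG² - CG²) / (2·HC·HG)
  ∠CHG = 53.13°

Step 6: From HG = 10, HK = 2·√29, GK = 4, by the inverse law of cosines:
  cos(∠GHK) = (HG² + HK² - GK²) / (2·HG·HK)
  ∠GHK = 21.8°

Step 7: From KG = 4, KH = 2·√29, GH = 10, by the inverse law of cosines:
  cos(∠GKH) = (KG² + KH² - GH²) / (2·KG·KH)
  ∠GKH = 68.2°

Step 8: From KG = 4, KJ = 6.77, GJ = 3, by the inverse law of cosines:
  cos(∠GKJ) = (KG² + KJ² - GJ²) / (2·KG·KJ)
  ∠GKJ = 12.81°

Step 9: From JG = 3, JK = 6.77, GK = 4, by the inverse law of cosines:
  cos(∠GJK) = (JG² + JK² - GK²) / (2·JG·JK)
  ∠GJK = 17.19°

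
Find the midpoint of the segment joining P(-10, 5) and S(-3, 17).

M = ((x₁ + x₂)/2, (y₁ + y₂)/2)
= ((-10 + -3)/2, (5 + 17)/2)
= (-13/2, 22/2) = (-13/2, 11)

(-13/2, 11)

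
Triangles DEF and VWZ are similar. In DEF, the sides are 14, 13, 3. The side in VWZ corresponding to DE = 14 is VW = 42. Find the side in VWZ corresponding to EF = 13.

k = 42/14 = 3. WZ = 3 * 13 = 39.

39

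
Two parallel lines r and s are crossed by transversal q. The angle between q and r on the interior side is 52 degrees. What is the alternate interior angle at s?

Alternate interior angles are equal: 52 degrees.

52 degrees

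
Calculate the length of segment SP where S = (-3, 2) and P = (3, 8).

d = sqrt((6)^2 + (6)^2) = sqrt(72) = 6*sqrt(2)

6*sqrt(2)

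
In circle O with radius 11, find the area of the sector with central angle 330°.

Sector area = πr² × θ/360
= π × 11² × 11/12
= π × 121 × 11/12
= 1331*pi/12

1331*pi/12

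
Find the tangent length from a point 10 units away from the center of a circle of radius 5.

tangent = √(d² - r²) = √(10² - 5²) = √(100 - 25) = √75 = 5*sqrt(3)

5*sqrt(3)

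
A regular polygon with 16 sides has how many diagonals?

Each of the 16 vertices connects to 13 non-adjacent vertices via diagonals.
Total connections = 16 × 13 = 208, but each diagonal is counted twice.
Number of diagonals = 208 / 2 = 104.

104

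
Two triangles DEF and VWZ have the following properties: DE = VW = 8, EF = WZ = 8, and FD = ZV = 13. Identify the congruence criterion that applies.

Consider the given information: DE = VW = 8, EF = WZ = 8, and FD = ZV = 13
This is not SAS or ASA: SAS requires two sides and the included angle between them. ASA requires two angles and the side between them.
The correct criterion is SSS. All three pairs of corresponding sides are equal (Side-Side-Side).

SSS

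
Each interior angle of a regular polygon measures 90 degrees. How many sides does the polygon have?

The exterior angle is the supplement of the interior angle: 180 - 90 = 90 degrees.
Since the exterior angles of any convex polygon sum to 360 degrees, the number of sides is 360 / 90 = 4.

4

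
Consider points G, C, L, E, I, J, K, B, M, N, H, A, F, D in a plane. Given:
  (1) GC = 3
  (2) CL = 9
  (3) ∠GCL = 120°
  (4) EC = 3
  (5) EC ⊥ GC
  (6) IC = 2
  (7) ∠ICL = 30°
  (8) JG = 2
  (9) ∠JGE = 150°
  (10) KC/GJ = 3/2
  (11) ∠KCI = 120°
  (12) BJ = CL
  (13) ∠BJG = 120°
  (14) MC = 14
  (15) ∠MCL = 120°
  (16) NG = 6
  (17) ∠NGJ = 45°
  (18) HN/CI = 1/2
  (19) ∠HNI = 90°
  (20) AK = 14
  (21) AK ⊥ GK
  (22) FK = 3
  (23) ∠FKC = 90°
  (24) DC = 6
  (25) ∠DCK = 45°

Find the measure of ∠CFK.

From the given relations: KC = 3/2·GJ = 3/2·2 = 3.
Step 1: By the law of cosines on triangle FKC: FC² = 3² + 3² − 2·3·3·cos(90°) = 18, so FC = 3·√2.
Step 2: By the inverse law of cosines on triangle CFK: cos(∠CFK) = ((3·√2)² + 3² − 3²) / (2·3·√2·3) = 18/25.46 = 0.7071, so ∠CFK = 45°.

Therefore, the measure of angle ∠CFK = 45°.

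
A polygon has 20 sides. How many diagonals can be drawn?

The number of diagonals in an n-gon is n(n - 3)/2.
For n = 20: 20(20 - 3)/2 = 20 × 17 / 2 = 170.

170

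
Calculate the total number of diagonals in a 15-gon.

The number of diagonals in an n-gon is n(n - 3)/2.
For n = 15: 15(15 - 3)/2 = 15 × 12 / 2 = 90.

90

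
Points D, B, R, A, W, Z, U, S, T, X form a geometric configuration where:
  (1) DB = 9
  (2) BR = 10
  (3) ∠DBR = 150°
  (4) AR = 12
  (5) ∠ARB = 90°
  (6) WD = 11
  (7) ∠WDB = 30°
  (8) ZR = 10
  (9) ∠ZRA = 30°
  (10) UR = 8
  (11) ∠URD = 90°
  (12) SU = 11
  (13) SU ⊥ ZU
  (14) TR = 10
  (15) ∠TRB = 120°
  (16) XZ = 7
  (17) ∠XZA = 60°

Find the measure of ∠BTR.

Step 1: By the law of cosines on triangle TRB: TB² = 10² + 10² − 2·10·10·cos(120°) = 300, so TB = 10·√3.
Step 2: By the inverse law of cosines on triangle BTR: cos(∠BTR) = ((10·√3)² + 10² − 10²) / (2·10·√3·10) = 300/346.41 = 0.866, so ∠BTR = 30°.

Therefore, the measure of angle ∠BTR = 30°.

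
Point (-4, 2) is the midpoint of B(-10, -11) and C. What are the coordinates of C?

Using the midpoint formula: M = ((x1 + x2)/2, (y1 + y2)/2)
We know M = (-4, 2) and B = (-10, -11)
For x: -4 = (-10 + x2)/2, so x2 = 2*-4 - -10 = 2
For y: 2 = (-11 + y2)/2, so y2 = 2*2 - -11 = 15
C = (2, 15)

(2, 15)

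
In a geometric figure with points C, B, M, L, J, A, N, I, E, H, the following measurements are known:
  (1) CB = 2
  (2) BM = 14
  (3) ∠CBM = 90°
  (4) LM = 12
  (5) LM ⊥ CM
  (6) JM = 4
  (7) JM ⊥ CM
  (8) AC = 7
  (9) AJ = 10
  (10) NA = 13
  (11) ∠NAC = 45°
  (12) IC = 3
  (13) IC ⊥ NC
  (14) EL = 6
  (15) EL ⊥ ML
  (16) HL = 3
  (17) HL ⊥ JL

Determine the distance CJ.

Step 1: By the law of cosines on triangle CBM: CM² = 2² + 14² − 2·2·14·cos(90°) = 200, so CM = 10·√2.
Step 2: By the law of cosines on triangle CMJ: CJ² = (10·√2)² + 4² − 2·10·√2·4·cos(90°) = 216, so CJ = 6·√6.

Therefore, the length of CJ = 6·√6.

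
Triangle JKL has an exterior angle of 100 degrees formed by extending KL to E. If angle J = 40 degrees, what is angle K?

The exterior angle theorem states that an exterior angle equals the sum of the two non-adjacent interior angles.
So 100 = 40 + angle K, which gives angle K = 100 - 40 = 60 degrees.

60 degrees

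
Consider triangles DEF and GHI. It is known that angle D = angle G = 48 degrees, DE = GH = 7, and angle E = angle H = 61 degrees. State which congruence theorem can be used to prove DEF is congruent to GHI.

The given information matches ASA: Two pairs of corresponding angles and the included side are equal (Angle-Side-Angle).

ASA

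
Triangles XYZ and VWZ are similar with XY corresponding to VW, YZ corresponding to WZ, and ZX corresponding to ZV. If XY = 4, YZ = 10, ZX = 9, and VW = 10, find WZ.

k = 10/4 = 5/2. WZ = 5/2 * 10 = 25.

25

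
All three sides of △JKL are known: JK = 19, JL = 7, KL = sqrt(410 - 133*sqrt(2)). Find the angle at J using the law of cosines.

When all three sides of a triangle are known, the law of cosines can be rearranged to find any angle.
cos(C) = (a² + b² - c²) / (2ab) gives cos(J) = sqrt(2)/2.
Taking the inverse cosine: J = 45°.

45°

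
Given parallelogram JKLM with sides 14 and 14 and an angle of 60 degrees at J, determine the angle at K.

Opposite sides of a parallelogram are parallel, so consecutive angles form co-interior angles on a transversal.
Co-interior angles sum to 180°, giving angle K = 180 - 60 = 120 degrees.

120 degrees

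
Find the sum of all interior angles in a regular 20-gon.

The sum of interior angles of an n-sided polygon is (n - 2) * 180.
For n = 20: (20 - 2) * 180 = 18 * 180 = 3240 degrees.

3240 degrees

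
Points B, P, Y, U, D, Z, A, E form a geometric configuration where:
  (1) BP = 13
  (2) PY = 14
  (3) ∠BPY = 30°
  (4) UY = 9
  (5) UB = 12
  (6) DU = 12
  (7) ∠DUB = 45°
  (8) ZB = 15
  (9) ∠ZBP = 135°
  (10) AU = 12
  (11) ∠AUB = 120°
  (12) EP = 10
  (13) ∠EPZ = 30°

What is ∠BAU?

Step 1: By the law of cosines on triangle AUB: AB² = 12² + 12² − 2·12·12·cos(120°) = 432, so AB = 12·√3.
Step 2: By the inverse law of cosines on triangle BAU: cos(∠BAU) = ((12·√3)² + 12² − 12²) / (2·12·√3·12) = 432/498.83 = 0.866, so ∠BAU = 30°.

Therefore, the measure of angle ∠BAU = 30°.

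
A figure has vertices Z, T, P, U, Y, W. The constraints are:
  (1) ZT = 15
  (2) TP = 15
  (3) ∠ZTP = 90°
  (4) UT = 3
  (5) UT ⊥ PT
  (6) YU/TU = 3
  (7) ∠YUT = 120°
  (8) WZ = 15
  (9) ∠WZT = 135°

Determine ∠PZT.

Step 1: By the law of cosines on triangle ZTP: ZP² = 15² + 15² − 2·15·15·cos(90°) = 450, so ZP = 15·√2.
Step 2: By the inverse law of cosines on triangle PZT: cos(∠PZT) = ((15·√2)² + 15² − 15²) / (2·15·√2·15) = 450/636.4 = 0.7071, so ∠PZT = 45°.

Therefore, the measure of angle ∠PZT = 45°.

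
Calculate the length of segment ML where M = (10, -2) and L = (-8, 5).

The horizontal distance is |-8 - 10| = 18 and the vertical distance is |5 - -2| = 7.
By the Pythagorean theorem, d = sqrt(18^2 + 7^2) = sqrt(373).

sqrt(373)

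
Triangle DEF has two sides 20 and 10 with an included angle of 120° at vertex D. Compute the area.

When two sides and the included angle are known, the area formula is (1/2)ab sin(C).
The height from one side to the opposite vertex is 10 sin(120°) = 5*sqrt(3).
Area = (1/2) * 20 * 5*sqrt(3) = 50*sqrt(3).

50*sqrt(3)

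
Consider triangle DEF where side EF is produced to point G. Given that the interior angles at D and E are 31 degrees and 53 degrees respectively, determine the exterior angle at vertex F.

By the exterior angle theorem, an exterior angle of a triangle equals the sum of the two remote interior angles.
Exterior angle = angle D + angle E
Exterior angle = 31 + 53 = 84 degrees

84 degrees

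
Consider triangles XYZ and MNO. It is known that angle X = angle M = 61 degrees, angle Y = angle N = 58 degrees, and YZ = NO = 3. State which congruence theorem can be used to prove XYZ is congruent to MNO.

The given information matches AAS: Two pairs of corresponding angles and a non-included side are equal (Angle-Angle-Side).

AAS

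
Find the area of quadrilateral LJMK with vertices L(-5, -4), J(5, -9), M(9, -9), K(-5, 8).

Using the Shoelace formula for a quadrilateral (vertices in order):
Area = (1/2)|sum of (x_i * y_(i+1) - x_(i+1) * y_i)|
Terms: (-5*-9 - 5*-4) = 65, (5*-9 - 9*-9) = 36, (9*8 - -5*-9) = 27, (-5*-4 - -5*8) = 60
Sum = 188
Area = (1/2)(188) = 94

94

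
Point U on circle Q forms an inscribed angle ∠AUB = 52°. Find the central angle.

The inscribed angle theorem states that a central angle is always twice any inscribed angle that subtends the same arc.
Since the inscribed angle is 52°, the central angle = 2 × 52° = 104°.

104°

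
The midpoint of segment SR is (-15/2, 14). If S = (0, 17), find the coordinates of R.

Using the midpoint formula: M = ((x1 + x2)/2, (y1 + y2)/2)
We know M = (-15/2, 14) and S = (0, 17)
For x: -15/2 = (0 + x2)/2, so x2 = 2*-15/2 - 0 = -15
For y: 14 = (17 + y2)/2, so y2 = 2*14 - 17 = 11
R = (-15, 11)

(-15, 11)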